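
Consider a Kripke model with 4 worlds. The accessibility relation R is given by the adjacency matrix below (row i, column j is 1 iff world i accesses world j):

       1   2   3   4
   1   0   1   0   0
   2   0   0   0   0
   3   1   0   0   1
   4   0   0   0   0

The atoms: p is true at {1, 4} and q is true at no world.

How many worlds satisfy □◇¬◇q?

1: successors {2}; ◇¬◇q there: 2:F. ✗
2: no successors, so □◇¬◇q holds vacuously. ✓
3: successors {1, 4}; ◇¬◇q there: 1:T, 4:F. ✗
4: no successors, so □◇¬◇q holds vacuously. ✓
Satisfying worlds: {2, 4}.

2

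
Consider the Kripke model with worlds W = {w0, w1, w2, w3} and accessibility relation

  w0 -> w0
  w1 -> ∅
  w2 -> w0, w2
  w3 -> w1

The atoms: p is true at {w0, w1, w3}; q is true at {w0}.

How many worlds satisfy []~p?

w0: successors {w0}; ~p there: w0:F. ✗
w1: no successors, so []~p holds vacuously. ✓
w2: successors {w0, w2}; ~p there: w0:F, w2:T. ✗
w3: successors {w1}; ~p there: w1:F. ✗
Satisfying worlds: {w1}.

1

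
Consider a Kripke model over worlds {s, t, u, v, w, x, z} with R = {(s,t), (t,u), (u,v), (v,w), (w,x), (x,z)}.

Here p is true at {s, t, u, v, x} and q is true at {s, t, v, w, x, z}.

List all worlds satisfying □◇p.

{s, t, v, z}

s: successors {t}; ◇p there: t:T. ✓
t: successors {u}; ◇p there: u:T. ✓
u: successors {v}; ◇p there: v:F. ✗
v: successors {w}; ◇p there: w:T. ✓
w: successors {x}; ◇p there: x:F. ✗
x: successors {z}; ◇p there: z:F. ✗
z: no successors, so □◇p holds vacuously. ✓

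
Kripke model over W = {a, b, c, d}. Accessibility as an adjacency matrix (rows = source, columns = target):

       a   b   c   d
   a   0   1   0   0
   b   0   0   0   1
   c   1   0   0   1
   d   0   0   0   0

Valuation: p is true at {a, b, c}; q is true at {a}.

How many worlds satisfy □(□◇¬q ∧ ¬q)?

2

a: successors {b}; □◇¬q ∧ ¬q there: b:F. ✗
b: successors {d}; □◇¬q ∧ ¬q there: d:T. ✓
c: successors {a, d}; □◇¬q ∧ ¬q there: a:F, d:T. ✗
d: no successors, so □(□◇¬q ∧ ¬q) holds vacuously. ✓
Satisfying worlds: {b, d}.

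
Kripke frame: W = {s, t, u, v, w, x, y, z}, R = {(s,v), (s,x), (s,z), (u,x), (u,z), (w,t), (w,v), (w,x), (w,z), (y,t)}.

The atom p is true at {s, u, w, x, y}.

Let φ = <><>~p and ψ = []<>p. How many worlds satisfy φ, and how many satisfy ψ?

0 and 4

For <><>~p:
s: successors {v, x, z}; <>~p there: v:F, x:F, z:F. ✗
t: no successors, so <><>~p fails. ✗
u: successors {x, z}; <>~p there: x:F, z:F. ✗
v: no successors, so <><>~p fails. ✗
w: successors {t, v, x, z}; <>~p there: t:F, v:F, x:F, z:F. ✗
x: no successors, so <><>~p fails. ✗
y: successors {t}; <>~p there: t:F. ✗
z: no successors, so <><>~p fails. ✗
— 0 worlds.
For []<>p:
s: successors {v, x, z}; <>p there: v:F, x:F, z:F. ✗
t: no successors, so []<>p holds vacuously. ✓
u: successors {x, z}; <>p there: x:F, z:F. ✗
v: no successors, so []<>p holds vacuously. ✓
w: successors {t, v, x, z}; <>p there: t:F, v:F, x:F, z:F. ✗
x: no successors, so []<>p holds vacuously. ✓
y: successors {t}; <>p there: t:F. ✗
z: no successors, so []<>p holds vacuously. ✓
— 4 worlds.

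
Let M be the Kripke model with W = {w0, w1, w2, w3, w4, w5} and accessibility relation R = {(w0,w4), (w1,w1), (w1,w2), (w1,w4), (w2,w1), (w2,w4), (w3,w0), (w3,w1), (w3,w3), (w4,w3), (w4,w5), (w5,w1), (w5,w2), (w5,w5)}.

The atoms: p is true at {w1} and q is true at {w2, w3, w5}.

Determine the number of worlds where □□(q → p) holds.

w0: successors {w4}; □(q → p) there: w4:F. ✗
w1: successors {w1, w2, w4}; □(q → p) there: w1:F, w2:T, w4:F. ✗
w2: successors {w1, w4}; □(q → p) there: w1:F, w4:F. ✗
w3: successors {w0, w1, w3}; □(q → p) there: w0:T, w1:F, w3:F. ✗
w4: successors {w3, w5}; □(q → p) there: w3:F, w5:F. ✗
w5: successors {w1, w2, w5}; □(q → p) there: w1:F, w2:T, w5:F. ✗
Satisfying worlds: ∅.

0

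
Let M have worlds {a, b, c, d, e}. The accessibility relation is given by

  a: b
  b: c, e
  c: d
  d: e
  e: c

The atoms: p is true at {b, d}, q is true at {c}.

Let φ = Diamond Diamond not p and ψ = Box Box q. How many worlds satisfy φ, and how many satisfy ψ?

For Diamond Diamond not p:
a: successors {b}; Diamond not p there: b:T. ✓
b: successors {c, e}; Diamond not p there: c:F, e:T. ✓
c: successors {d}; Diamond not p there: d:T. ✓
d: successors {e}; Diamond not p there: e:T. ✓
e: successors {c}; Diamond not p there: c:F. ✗
— 4 worlds.
For Box Box q:
a: successors {b}; Box q there: b:F. ✗
b: successors {c, e}; Box q there: c:F, e:T. ✗
c: successors {d}; Box q there: d:F. ✗
d: successors {e}; Box q there: e:T. ✓
e: successors {c}; Box q there: c:F. ✗
— 1 world.

4 and 1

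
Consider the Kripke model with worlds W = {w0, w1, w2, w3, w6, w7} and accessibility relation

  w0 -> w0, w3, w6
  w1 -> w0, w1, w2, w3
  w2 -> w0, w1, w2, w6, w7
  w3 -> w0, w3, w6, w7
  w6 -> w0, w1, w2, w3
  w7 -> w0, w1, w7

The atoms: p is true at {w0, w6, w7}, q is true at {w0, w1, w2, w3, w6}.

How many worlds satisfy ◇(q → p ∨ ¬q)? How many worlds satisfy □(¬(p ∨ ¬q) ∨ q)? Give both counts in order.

For ◇(q → p ∨ ¬q):
w0: successors {w0, w3, w6}; q → p ∨ ¬q there: w0:T, w3:F, w6:T. ✓
w1: successors {w0, w1, w2, w3}; q → p ∨ ¬q there: w0:T, w1:F, w2:F, w3:F. ✓
w2: successors {w0, w1, w2, w6, w7}; q → p ∨ ¬q there: w0:T, w1:F, w2:F, w6:T, w7:T. ✓
w3: successors {w0, w3, w6, w7}; q → p ∨ ¬q there: w0:T, w3:F, w6:T, w7:T. ✓
w6: successors {w0, w1, w2, w3}; q → p ∨ ¬q there: w0:T, w1:F, w2:F, w3:F. ✓
w7: successors {w0, w1, w7}; q → p ∨ ¬q there: w0:T, w1:F, w7:T. ✓
— 6 worlds.
For □(¬(p ∨ ¬q) ∨ q):
w0: successors {w0, w3, w6}; ¬(p ∨ ¬q) ∨ q there: w0:T, w3:T, w6:T. ✓
w1: successors {w0, w1, w2, w3}; ¬(p ∨ ¬q) ∨ q there: w0:T, w1:T, w2:T, w3:T. ✓
w2: successors {w0, w1, w2, w6, w7}; ¬(p ∨ ¬q) ∨ q there: w0:T, w1:T, w2:T, w6:T, w7:F. ✗
w3: successors {w0, w3, w6, w7}; ¬(p ∨ ¬q) ∨ q there: w0:T, w3:T, w6:T, w7:F. ✗
w6: successors {w0, w1, w2, w3}; ¬(p ∨ ¬q) ∨ q there: w0:T, w1:T, w2:T, w3:T. ✓
w7: successors {w0, w1, w7}; ¬(p ∨ ¬q) ∨ q there: w0:T, w1:T, w7:F. ✗
— 3 worlds.

6 and 3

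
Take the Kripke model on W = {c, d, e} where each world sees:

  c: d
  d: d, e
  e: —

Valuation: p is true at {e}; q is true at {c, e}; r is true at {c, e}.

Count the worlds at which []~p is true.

2

c: successors {d}; ~p there: d:T. ✓
d: successors {d, e}; ~p there: d:T, e:F. ✗
e: no successors, so []~p holds vacuously. ✓
Satisfying worlds: {c, e}.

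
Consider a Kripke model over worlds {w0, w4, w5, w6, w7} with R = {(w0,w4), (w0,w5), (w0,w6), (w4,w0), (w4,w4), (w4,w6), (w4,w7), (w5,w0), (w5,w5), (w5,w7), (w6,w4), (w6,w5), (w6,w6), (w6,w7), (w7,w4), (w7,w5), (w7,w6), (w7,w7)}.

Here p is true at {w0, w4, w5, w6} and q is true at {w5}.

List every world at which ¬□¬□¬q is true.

{w0, w4, w6, w7}

w0: □¬□¬q is F. ✓
w4: □¬□¬q is F. ✓
w5: □¬□¬q is T. ✗
w6: □¬□¬q is F. ✓
w7: □¬□¬q is F. ✓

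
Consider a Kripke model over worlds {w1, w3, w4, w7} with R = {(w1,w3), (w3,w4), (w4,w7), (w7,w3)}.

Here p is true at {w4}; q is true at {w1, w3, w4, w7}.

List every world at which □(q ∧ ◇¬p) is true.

{w3, w4}

w1: successors {w3}; q ∧ ◇¬p there: w3:F. ✗
w3: successors {w4}; q ∧ ◇¬p there: w4:T. ✓
w4: successors {w7}; q ∧ ◇¬p there: w7:T. ✓
w7: successors {w3}; q ∧ ◇¬p there: w3:F. ✗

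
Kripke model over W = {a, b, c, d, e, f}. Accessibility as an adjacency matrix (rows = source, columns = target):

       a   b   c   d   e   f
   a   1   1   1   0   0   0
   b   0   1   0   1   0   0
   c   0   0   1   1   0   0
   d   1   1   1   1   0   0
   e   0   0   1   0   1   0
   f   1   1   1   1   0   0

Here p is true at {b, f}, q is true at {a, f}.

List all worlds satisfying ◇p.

{a, b, d, f}

a: successors {a, b, c}; p there: a:F, b:T, c:F. ✓
b: successors {b, d}; p there: b:T, d:F. ✓
c: successors {c, d}; p there: c:F, d:F. ✗
d: successors {a, b, c, d}; p there: a:F, b:T, c:F, d:F. ✓
e: successors {c, e}; p there: c:F, e:F. ✗
f: successors {a, b, c, d}; p there: a:F, b:T, c:F, d:F. ✓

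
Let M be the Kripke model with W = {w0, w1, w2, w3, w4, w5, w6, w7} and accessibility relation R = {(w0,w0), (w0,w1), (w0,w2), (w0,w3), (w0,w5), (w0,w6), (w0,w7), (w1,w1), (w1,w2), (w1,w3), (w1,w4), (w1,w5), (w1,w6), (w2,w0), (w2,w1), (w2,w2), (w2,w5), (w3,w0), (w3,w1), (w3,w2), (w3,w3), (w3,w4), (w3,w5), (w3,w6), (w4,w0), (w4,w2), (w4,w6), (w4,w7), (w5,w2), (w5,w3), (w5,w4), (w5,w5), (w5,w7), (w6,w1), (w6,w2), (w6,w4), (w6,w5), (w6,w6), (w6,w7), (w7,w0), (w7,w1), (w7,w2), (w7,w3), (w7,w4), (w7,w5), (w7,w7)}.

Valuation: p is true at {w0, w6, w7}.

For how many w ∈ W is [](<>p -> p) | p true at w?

w0: [](<>p -> p) is F, p is T. ✓
w1: [](<>p -> p) is F, p is F. ✗
w2: [](<>p -> p) is F, p is F. ✗
w3: [](<>p -> p) is F, p is F. ✗
w4: [](<>p -> p) is F, p is F. ✗
w5: [](<>p -> p) is F, p is F. ✗
w6: [](<>p -> p) is F, p is T. ✓
w7: [](<>p -> p) is F, p is T. ✓
Satisfying worlds: {w0, w6, w7}.

3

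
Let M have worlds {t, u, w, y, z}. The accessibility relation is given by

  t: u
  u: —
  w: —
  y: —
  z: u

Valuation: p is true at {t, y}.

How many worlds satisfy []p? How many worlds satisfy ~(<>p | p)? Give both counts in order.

For []p:
t: successors {u}; p there: u:F. ✗
u: no successors, so []p holds vacuously. ✓
w: no successors, so []p holds vacuously. ✓
y: no successors, so []p holds vacuously. ✓
z: successors {u}; p there: u:F. ✗
— 3 worlds.
For ~(<>p | p):
t: <>p | p is T. ✗
u: <>p | p is F. ✓
w: <>p | p is F. ✓
y: <>p | p is T. ✗
z: <>p | p is F. ✓
— 3 worlds.

3 and 3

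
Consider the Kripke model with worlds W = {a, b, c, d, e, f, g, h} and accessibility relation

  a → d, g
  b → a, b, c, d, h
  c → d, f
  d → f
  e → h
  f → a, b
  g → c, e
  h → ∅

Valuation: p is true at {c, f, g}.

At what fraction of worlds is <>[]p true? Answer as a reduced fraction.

1/2

a: successors {d, g}; []p there: d:T, g:F. ✓
b: successors {a, b, c, d, h}; []p there: a:F, b:F, c:F, d:T, h:T. ✓
c: successors {d, f}; []p there: d:T, f:F. ✓
d: successors {f}; []p there: f:F. ✗
e: successors {h}; []p there: h:T. ✓
f: successors {a, b}; []p there: a:F, b:F. ✗
g: successors {c, e}; []p there: c:F, e:F. ✗
h: no successors, so <>[]p fails. ✗
That's 4 of 8 worlds, so 4/8 = 1/2.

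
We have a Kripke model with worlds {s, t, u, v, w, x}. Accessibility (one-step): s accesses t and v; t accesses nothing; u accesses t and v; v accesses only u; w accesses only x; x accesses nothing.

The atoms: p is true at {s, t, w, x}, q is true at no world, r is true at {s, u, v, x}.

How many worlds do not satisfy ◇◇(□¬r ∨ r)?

3

s: successors {t, v}; ◇(□¬r ∨ r) there: t:F, v:T. ✓
t: no successors, so ◇◇(□¬r ∨ r) fails. ✗
u: successors {t, v}; ◇(□¬r ∨ r) there: t:F, v:T. ✓
v: successors {u}; ◇(□¬r ∨ r) there: u:T. ✓
w: successors {x}; ◇(□¬r ∨ r) there: x:F. ✗
x: no successors, so ◇◇(□¬r ∨ r) fails. ✗
Satisfying worlds: {s, u, v}.
So ◇◇(□¬r ∨ r) fails at the other 3 worlds.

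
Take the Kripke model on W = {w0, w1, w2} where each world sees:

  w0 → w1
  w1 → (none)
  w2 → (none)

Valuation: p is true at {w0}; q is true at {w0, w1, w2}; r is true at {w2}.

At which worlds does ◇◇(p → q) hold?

w0: successors {w1}; ◇(p → q) there: w1:F. ✗
w1: no successors, so ◇◇(p → q) fails. ✗
w2: no successors, so ◇◇(p → q) fails. ✗

∅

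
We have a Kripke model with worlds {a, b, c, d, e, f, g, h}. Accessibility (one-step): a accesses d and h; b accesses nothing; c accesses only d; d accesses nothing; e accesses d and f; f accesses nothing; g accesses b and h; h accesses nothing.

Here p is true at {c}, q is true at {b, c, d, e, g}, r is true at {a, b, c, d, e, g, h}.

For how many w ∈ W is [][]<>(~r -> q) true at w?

a: successors {d, h}; []<>(~r -> q) there: d:T, h:T. ✓
b: no successors, so [][]<>(~r -> q) holds vacuously. ✓
c: successors {d}; []<>(~r -> q) there: d:T. ✓
d: no successors, so [][]<>(~r -> q) holds vacuously. ✓
e: successors {d, f}; []<>(~r -> q) there: d:T, f:T. ✓
f: no successors, so [][]<>(~r -> q) holds vacuously. ✓
g: successors {b, h}; []<>(~r -> q) there: b:T, h:T. ✓
h: no successors, so [][]<>(~r -> q) holds vacuously. ✓
Satisfying worlds: {a, b, c, d, e, f, g, h}.

8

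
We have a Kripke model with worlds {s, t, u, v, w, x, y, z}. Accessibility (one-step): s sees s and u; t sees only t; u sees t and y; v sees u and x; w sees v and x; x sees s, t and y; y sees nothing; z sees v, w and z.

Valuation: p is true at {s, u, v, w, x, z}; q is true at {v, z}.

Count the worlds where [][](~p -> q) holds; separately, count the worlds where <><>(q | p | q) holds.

2 and 5

For [][](~p -> q):
s: successors {s, u}; [](~p -> q) there: s:T, u:F. ✗
t: successors {t}; [](~p -> q) there: t:F. ✗
u: successors {t, y}; [](~p -> q) there: t:F, y:T. ✗
v: successors {u, x}; [](~p -> q) there: u:F, x:F. ✗
w: successors {v, x}; [](~p -> q) there: v:T, x:F. ✗
x: successors {s, t, y}; [](~p -> q) there: s:T, t:F, y:T. ✗
y: no successors, so [][](~p -> q) holds vacuously. ✓
z: successors {v, w, z}; [](~p -> q) there: v:T, w:T, z:T. ✓
— 2 worlds.
For <><>(q | p | q):
s: successors {s, u}; <>(q | p | q) there: s:T, u:F. ✓
t: successors {t}; <>(q | p | q) there: t:F. ✗
u: successors {t, y}; <>(q | p | q) there: t:F, y:F. ✗
v: successors {u, x}; <>(q | p | q) there: u:F, x:T. ✓
w: successors {v, x}; <>(q | p | q) there: v:T, x:T. ✓
x: successors {s, t, y}; <>(q | p | q) there: s:T, t:F, y:F. ✓
y: no successors, so <><>(q | p | q) fails. ✗
z: successors {v, w, z}; <>(q | p | q) there: v:T, w:T, z:T. ✓
— 5 worlds.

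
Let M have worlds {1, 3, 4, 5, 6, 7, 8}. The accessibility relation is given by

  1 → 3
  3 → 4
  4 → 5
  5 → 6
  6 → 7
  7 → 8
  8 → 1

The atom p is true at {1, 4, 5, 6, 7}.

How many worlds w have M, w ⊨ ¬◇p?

1: ◇p is F. ✓
3: ◇p is T. ✗
4: ◇p is T. ✗
5: ◇p is T. ✗
6: ◇p is T. ✗
7: ◇p is F. ✓
8: ◇p is T. ✗
Satisfying worlds: {1, 7}.

2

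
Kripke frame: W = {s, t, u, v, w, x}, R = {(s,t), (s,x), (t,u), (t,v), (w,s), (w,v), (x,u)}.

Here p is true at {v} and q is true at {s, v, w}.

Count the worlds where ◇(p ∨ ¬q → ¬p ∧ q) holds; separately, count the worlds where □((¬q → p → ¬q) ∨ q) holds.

For ◇(p ∨ ¬q → ¬p ∧ q):
s: successors {t, x}; p ∨ ¬q → ¬p ∧ q there: t:F, x:F. ✗
t: successors {u, v}; p ∨ ¬q → ¬p ∧ q there: u:F, v:F. ✗
u: no successors, so ◇(p ∨ ¬q → ¬p ∧ q) fails. ✗
v: no successors, so ◇(p ∨ ¬q → ¬p ∧ q) fails. ✗
w: successors {s, v}; p ∨ ¬q → ¬p ∧ q there: s:T, v:F. ✓
x: successors {u}; p ∨ ¬q → ¬p ∧ q there: u:F. ✗
— 1 world.
For □((¬q → p → ¬q) ∨ q):
s: successors {t, x}; (¬q → p → ¬q) ∨ q there: t:T, x:T. ✓
t: successors {u, v}; (¬q → p → ¬q) ∨ q there: u:T, v:T. ✓
u: no successors, so □((¬q → p → ¬q) ∨ q) holds vacuously. ✓
v: no successors, so □((¬q → p → ¬q) ∨ q) holds vacuously. ✓
w: successors {s, v}; (¬q → p → ¬q) ∨ q there: s:T, v:T. ✓
x: successors {u}; (¬q → p → ¬q) ∨ q there: u:T. ✓
— 6 worlds.

1 and 6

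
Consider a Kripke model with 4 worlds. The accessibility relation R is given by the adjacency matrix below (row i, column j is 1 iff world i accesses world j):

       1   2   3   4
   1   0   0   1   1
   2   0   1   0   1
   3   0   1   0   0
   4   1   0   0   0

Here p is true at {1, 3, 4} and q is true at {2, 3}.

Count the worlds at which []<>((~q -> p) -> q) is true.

2

1: successors {3, 4}; <>((~q -> p) -> q) there: 3:T, 4:F. ✗
2: successors {2, 4}; <>((~q -> p) -> q) there: 2:T, 4:F. ✗
3: successors {2}; <>((~q -> p) -> q) there: 2:T. ✓
4: successors {1}; <>((~q -> p) -> q) there: 1:T. ✓
Satisfying worlds: {3, 4}.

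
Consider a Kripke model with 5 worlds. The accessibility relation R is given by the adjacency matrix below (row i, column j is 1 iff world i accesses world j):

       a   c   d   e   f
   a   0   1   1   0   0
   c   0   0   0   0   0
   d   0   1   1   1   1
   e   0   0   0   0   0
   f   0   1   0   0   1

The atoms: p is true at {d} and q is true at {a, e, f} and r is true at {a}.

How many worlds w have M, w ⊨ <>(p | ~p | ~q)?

3

a: successors {c, d}; p | ~p | ~q there: c:T, d:T. ✓
c: no successors, so <>(p | ~p | ~q) fails. ✗
d: successors {c, d, e, f}; p | ~p | ~q there: c:T, d:T, e:T, f:T. ✓
e: no successors, so <>(p | ~p | ~q) fails. ✗
f: successors {c, f}; p | ~p | ~q there: c:T, f:T. ✓
Satisfying worlds: {a, d, f}.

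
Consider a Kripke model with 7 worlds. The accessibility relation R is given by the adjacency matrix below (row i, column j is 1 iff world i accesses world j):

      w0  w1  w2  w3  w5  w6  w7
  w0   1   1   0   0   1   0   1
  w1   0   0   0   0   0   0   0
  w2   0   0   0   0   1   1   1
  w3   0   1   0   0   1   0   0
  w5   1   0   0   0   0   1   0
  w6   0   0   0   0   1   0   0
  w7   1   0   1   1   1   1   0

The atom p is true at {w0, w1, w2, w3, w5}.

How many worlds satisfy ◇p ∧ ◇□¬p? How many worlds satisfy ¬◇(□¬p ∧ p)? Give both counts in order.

2 and 5

For ◇p ∧ ◇□¬p:
w0: ◇p is T, ◇□¬p is T. ✓
w1: ◇p is F, ◇□¬p is F. ✗
w2: ◇p is T, ◇□¬p is F. ✗
w3: ◇p is T, ◇□¬p is T. ✓
w5: ◇p is T, ◇□¬p is F. ✗
w6: ◇p is T, ◇□¬p is F. ✗
w7: ◇p is T, ◇□¬p is F. ✗
— 2 worlds.
For ¬◇(□¬p ∧ p):
w0: ◇(□¬p ∧ p) is T. ✗
w1: ◇(□¬p ∧ p) is F. ✓
w2: ◇(□¬p ∧ p) is F. ✓
w3: ◇(□¬p ∧ p) is T. ✗
w5: ◇(□¬p ∧ p) is F. ✓
w6: ◇(□¬p ∧ p) is F. ✓
w7: ◇(□¬p ∧ p) is F. ✓
— 5 worlds.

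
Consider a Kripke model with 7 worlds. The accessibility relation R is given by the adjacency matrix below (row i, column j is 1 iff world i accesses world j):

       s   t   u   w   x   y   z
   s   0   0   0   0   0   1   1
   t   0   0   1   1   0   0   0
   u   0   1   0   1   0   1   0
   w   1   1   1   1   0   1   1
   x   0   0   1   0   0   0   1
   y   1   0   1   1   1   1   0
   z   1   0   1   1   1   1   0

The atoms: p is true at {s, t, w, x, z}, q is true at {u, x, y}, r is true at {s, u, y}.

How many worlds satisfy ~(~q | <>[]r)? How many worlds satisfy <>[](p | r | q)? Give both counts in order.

3 and 7

For ~(~q | <>[]r):
s: ~q | <>[]r is T. ✗
t: ~q | <>[]r is T. ✗
u: ~q | <>[]r is F. ✓
w: ~q | <>[]r is T. ✗
x: ~q | <>[]r is F. ✓
y: ~q | <>[]r is F. ✓
z: ~q | <>[]r is T. ✗
— 3 worlds.
For <>[](p | r | q):
s: successors {y, z}; [](p | r | q) there: y:T, z:T. ✓
t: successors {u, w}; [](p | r | q) there: u:T, w:T. ✓
u: successors {t, w, y}; [](p | r | q) there: t:T, w:T, y:T. ✓
w: successors {s, t, u, w, y, z}; [](p | r | q) there: s:T, t:T, u:T, w:T, y:T, z:T. ✓
x: successors {u, z}; [](p | r | q) there: u:T, z:T. ✓
y: successors {s, u, w, x, y}; [](p | r | q) there: s:T, u:T, w:T, x:T, y:T. ✓
z: successors {s, u, w, x, y}; [](p | r | q) there: s:T, u:T, w:T, x:T, y:T. ✓
— 7 worlds.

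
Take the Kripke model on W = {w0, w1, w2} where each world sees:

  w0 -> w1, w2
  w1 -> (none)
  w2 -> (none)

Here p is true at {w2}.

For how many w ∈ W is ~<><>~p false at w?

0

w0: <><>~p is F. ✓
w1: <><>~p is F. ✓
w2: <><>~p is F. ✓
Satisfying worlds: {w0, w1, w2}.
So ~<><>~p fails at the other 0 worlds.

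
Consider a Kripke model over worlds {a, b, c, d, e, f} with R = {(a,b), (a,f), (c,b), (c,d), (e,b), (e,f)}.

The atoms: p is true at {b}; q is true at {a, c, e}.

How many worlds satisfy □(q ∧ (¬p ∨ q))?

a: successors {b, f}; q ∧ (¬p ∨ q) there: b:F, f:F. ✗
b: no successors, so □(q ∧ (¬p ∨ q)) holds vacuously. ✓
c: successors {b, d}; q ∧ (¬p ∨ q) there: b:F, d:F. ✗
d: no successors, so □(q ∧ (¬p ∨ q)) holds vacuously. ✓
e: successors {b, f}; q ∧ (¬p ∨ q) there: b:F, f:F. ✗
f: no successors, so □(q ∧ (¬p ∨ q)) holds vacuously. ✓
Satisfying worlds: {b, d, f}.

3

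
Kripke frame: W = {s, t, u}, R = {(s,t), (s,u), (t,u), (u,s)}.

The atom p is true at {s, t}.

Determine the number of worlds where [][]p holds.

1

s: successors {t, u}; []p there: t:F, u:T. ✗
t: successors {u}; []p there: u:T. ✓
u: successors {s}; []p there: s:F. ✗
Satisfying worlds: {t}.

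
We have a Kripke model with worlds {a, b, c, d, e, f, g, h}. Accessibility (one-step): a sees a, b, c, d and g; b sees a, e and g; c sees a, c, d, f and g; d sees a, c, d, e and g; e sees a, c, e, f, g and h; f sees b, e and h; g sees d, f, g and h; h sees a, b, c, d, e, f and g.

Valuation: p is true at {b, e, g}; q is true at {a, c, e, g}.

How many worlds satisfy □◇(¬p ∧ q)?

a: successors {a, b, c, d, g}; ◇(¬p ∧ q) there: a:T, b:T, c:T, d:T, g:F. ✗
b: successors {a, e, g}; ◇(¬p ∧ q) there: a:T, e:T, g:F. ✗
c: successors {a, c, d, f, g}; ◇(¬p ∧ q) there: a:T, c:T, d:T, f:F, g:F. ✗
d: successors {a, c, d, e, g}; ◇(¬p ∧ q) there: a:T, c:T, d:T, e:T, g:F. ✗
e: successors {a, c, e, f, g, h}; ◇(¬p ∧ q) there: a:T, c:T, e:T, f:F, g:F, h:T. ✗
f: successors {b, e, h}; ◇(¬p ∧ q) there: b:T, e:T, h:T. ✓
g: successors {d, f, g, h}; ◇(¬p ∧ q) there: d:T, f:F, g:F, h:T. ✗
h: successors {a, b, c, d, e, f, g}; ◇(¬p ∧ q) there: a:T, b:T, c:T, d:T, e:T, f:F, g:F. ✗
Satisfying worlds: {f}.

1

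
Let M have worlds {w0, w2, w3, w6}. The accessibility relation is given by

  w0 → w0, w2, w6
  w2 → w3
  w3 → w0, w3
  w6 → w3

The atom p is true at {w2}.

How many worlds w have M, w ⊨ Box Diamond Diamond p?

w0: successors {w0, w2, w6}; Diamond Diamond p there: w0:T, w2:F, w6:F. ✗
w2: successors {w3}; Diamond Diamond p there: w3:T. ✓
w3: successors {w0, w3}; Diamond Diamond p there: w0:T, w3:T. ✓
w6: successors {w3}; Diamond Diamond p there: w3:T. ✓
Satisfying worlds: {w2, w3, w6}.

3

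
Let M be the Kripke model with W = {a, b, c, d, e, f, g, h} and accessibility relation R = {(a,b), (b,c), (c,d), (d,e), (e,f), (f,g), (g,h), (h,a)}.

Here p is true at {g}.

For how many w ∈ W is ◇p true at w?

1

a: successors {b}; p there: b:F. ✗
b: successors {c}; p there: c:F. ✗
c: successors {d}; p there: d:F. ✗
d: successors {e}; p there: e:F. ✗
e: successors {f}; p there: f:F. ✗
f: successors {g}; p there: g:T. ✓
g: successors {h}; p there: h:F. ✗
h: successors {a}; p there: a:F. ✗
Satisfying worlds: {f}.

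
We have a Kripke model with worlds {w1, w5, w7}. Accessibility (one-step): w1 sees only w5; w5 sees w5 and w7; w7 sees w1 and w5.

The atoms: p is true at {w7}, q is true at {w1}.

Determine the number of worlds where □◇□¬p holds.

w1: successors {w5}; ◇□¬p there: w5:T. ✓
w5: successors {w5, w7}; ◇□¬p there: w5:T, w7:T. ✓
w7: successors {w1, w5}; ◇□¬p there: w1:F, w5:T. ✗
Satisfying worlds: {w1, w5}.

2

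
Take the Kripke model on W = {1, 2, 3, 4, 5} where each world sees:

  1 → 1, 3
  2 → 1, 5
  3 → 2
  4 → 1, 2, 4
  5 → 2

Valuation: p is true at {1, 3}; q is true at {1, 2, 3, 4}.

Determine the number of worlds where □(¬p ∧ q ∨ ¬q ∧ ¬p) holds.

1: successors {1, 3}; ¬p ∧ q ∨ ¬q ∧ ¬p there: 1:F, 3:F. ✗
2: successors {1, 5}; ¬p ∧ q ∨ ¬q ∧ ¬p there: 1:F, 5:T. ✗
3: successors {2}; ¬p ∧ q ∨ ¬q ∧ ¬p there: 2:T. ✓
4: successors {1, 2, 4}; ¬p ∧ q ∨ ¬q ∧ ¬p there: 1:F, 2:T, 4:T. ✗
5: successors {2}; ¬p ∧ q ∨ ¬q ∧ ¬p there: 2:T. ✓
Satisfying worlds: {3, 5}.

2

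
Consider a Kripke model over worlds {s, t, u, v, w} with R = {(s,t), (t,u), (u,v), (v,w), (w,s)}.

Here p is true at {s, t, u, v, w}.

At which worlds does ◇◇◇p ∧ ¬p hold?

s: ◇◇◇p is T, ¬p is F. ✗
t: ◇◇◇p is T, ¬p is F. ✗
u: ◇◇◇p is T, ¬p is F. ✗
v: ◇◇◇p is T, ¬p is F. ✗
w: ◇◇◇p is T, ¬p is F. ✗

∅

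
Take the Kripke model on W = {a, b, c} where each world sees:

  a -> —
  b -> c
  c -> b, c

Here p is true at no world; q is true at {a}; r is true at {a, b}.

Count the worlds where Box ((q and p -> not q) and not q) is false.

0

a: no successors, so Box ((q and p -> not q) and not q) holds vacuously. ✓
b: successors {c}; (q and p -> not q) and not q there: c:T. ✓
c: successors {b, c}; (q and p -> not q) and not q there: b:T, c:T. ✓
Satisfying worlds: {a, b, c}.
So Box ((q and p -> not q) and not q) fails at the other 0 worlds.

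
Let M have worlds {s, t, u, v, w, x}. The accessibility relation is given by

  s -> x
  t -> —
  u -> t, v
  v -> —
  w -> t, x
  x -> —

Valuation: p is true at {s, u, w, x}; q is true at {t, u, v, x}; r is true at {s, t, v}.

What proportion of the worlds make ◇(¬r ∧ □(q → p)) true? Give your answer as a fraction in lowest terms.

1/3

s: successors {x}; ¬r ∧ □(q → p) there: x:T. ✓
t: no successors, so ◇(¬r ∧ □(q → p)) fails. ✗
u: successors {t, v}; ¬r ∧ □(q → p) there: t:F, v:F. ✗
v: no successors, so ◇(¬r ∧ □(q → p)) fails. ✗
w: successors {t, x}; ¬r ∧ □(q → p) there: t:F, x:T. ✓
x: no successors, so ◇(¬r ∧ □(q → p)) fails. ✗
That's 2 of 6 worlds, so 2/6 = 1/3.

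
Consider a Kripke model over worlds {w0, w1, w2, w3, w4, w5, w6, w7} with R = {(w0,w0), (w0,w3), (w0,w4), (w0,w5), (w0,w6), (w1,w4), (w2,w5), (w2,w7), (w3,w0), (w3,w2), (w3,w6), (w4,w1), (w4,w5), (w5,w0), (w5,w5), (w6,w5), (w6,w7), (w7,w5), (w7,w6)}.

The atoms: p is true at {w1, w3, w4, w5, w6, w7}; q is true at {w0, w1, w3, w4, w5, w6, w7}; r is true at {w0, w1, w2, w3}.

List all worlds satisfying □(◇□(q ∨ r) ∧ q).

{w0, w1, w2, w4, w5, w6, w7}

w0: successors {w0, w3, w4, w5, w6}; ◇□(q ∨ r) ∧ q there: w0:T, w3:T, w4:T, w5:T, w6:T. ✓
w1: successors {w4}; ◇□(q ∨ r) ∧ q there: w4:T. ✓
w2: successors {w5, w7}; ◇□(q ∨ r) ∧ q there: w5:T, w7:T. ✓
w3: successors {w0, w2, w6}; ◇□(q ∨ r) ∧ q there: w0:T, w2:F, w6:T. ✗
w4: successors {w1, w5}; ◇□(q ∨ r) ∧ q there: w1:T, w5:T. ✓
w5: successors {w0, w5}; ◇□(q ∨ r) ∧ q there: w0:T, w5:T. ✓
w6: successors {w5, w7}; ◇□(q ∨ r) ∧ q there: w5:T, w7:T. ✓
w7: successors {w5, w6}; ◇□(q ∨ r) ∧ q there: w5:T, w6:T. ✓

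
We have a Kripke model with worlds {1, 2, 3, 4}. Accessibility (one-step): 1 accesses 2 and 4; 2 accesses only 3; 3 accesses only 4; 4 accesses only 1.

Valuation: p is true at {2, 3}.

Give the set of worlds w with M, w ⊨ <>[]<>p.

1: successors {2, 4}; []<>p there: 2:F, 4:T. ✓
2: successors {3}; []<>p there: 3:F. ✗
3: successors {4}; []<>p there: 4:T. ✓
4: successors {1}; []<>p there: 1:F. ✗

{1, 3}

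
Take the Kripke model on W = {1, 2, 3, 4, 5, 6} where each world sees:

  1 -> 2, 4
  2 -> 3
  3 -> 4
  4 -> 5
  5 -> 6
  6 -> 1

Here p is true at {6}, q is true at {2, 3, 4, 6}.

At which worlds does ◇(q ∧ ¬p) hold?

{1, 2, 3}

1: successors {2, 4}; q ∧ ¬p there: 2:T, 4:T. ✓
2: successors {3}; q ∧ ¬p there: 3:T. ✓
3: successors {4}; q ∧ ¬p there: 4:T. ✓
4: successors {5}; q ∧ ¬p there: 5:F. ✗
5: successors {6}; q ∧ ¬p there: 6:F. ✗
6: successors {1}; q ∧ ¬p there: 1:F. ✗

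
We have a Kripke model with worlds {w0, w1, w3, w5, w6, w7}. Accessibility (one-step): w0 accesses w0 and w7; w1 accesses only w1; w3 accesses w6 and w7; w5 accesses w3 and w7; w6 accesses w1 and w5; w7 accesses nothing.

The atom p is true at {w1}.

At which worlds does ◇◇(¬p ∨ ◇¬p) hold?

{w0, w3, w5, w6}

w0: successors {w0, w7}; ◇(¬p ∨ ◇¬p) there: w0:T, w7:F. ✓
w1: successors {w1}; ◇(¬p ∨ ◇¬p) there: w1:F. ✗
w3: successors {w6, w7}; ◇(¬p ∨ ◇¬p) there: w6:T, w7:F. ✓
w5: successors {w3, w7}; ◇(¬p ∨ ◇¬p) there: w3:T, w7:F. ✓
w6: successors {w1, w5}; ◇(¬p ∨ ◇¬p) there: w1:F, w5:T. ✓
w7: no successors, so ◇◇(¬p ∨ ◇¬p) fails. ✗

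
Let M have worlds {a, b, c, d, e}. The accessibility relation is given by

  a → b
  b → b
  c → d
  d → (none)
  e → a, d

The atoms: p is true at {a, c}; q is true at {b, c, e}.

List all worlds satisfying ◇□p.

{c, e}

a: successors {b}; □p there: b:F. ✗
b: successors {b}; □p there: b:F. ✗
c: successors {d}; □p there: d:T. ✓
d: no successors, so ◇□p fails. ✗
e: successors {a, d}; □p there: a:F, d:T. ✓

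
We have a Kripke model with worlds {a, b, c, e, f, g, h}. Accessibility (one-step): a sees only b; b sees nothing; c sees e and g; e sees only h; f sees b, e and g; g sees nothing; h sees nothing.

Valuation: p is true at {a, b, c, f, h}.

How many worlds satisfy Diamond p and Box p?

a: Diamond p is T, Box p is T. ✓
b: Diamond p is F, Box p is T. ✗
c: Diamond p is F, Box p is F. ✗
e: Diamond p is T, Box p is T. ✓
f: Diamond p is T, Box p is F. ✗
g: Diamond p is F, Box p is T. ✗
h: Diamond p is F, Box p is T. ✗
Satisfying worlds: {a, e}.

2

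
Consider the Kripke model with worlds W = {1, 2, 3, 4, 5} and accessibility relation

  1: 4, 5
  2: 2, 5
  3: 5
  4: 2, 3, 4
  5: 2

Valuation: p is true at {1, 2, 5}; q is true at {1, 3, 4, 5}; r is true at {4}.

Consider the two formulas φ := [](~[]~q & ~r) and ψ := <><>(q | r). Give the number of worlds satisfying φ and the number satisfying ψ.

1 and 4

For [](~[]~q & ~r):
1: successors {4, 5}; ~[]~q & ~r there: 4:F, 5:F. ✗
2: successors {2, 5}; ~[]~q & ~r there: 2:T, 5:F. ✗
3: successors {5}; ~[]~q & ~r there: 5:F. ✗
4: successors {2, 3, 4}; ~[]~q & ~r there: 2:T, 3:T, 4:F. ✗
5: successors {2}; ~[]~q & ~r there: 2:T. ✓
— 1 world.
For <><>(q | r):
1: successors {4, 5}; <>(q | r) there: 4:T, 5:F. ✓
2: successors {2, 5}; <>(q | r) there: 2:T, 5:F. ✓
3: successors {5}; <>(q | r) there: 5:F. ✗
4: successors {2, 3, 4}; <>(q | r) there: 2:T, 3:T, 4:T. ✓
5: successors {2}; <>(q | r) there: 2:T. ✓
— 4 worlds.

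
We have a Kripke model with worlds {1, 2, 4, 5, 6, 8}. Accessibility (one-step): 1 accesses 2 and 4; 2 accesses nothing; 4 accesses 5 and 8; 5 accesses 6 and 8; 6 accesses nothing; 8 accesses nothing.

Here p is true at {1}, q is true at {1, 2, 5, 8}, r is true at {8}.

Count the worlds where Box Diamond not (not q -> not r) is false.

3

1: successors {2, 4}; Diamond not (not q -> not r) there: 2:F, 4:F. ✗
2: no successors, so Box Diamond not (not q -> not r) holds vacuously. ✓
4: successors {5, 8}; Diamond not (not q -> not r) there: 5:F, 8:F. ✗
5: successors {6, 8}; Diamond not (not q -> not r) there: 6:F, 8:F. ✗
6: no successors, so Box Diamond not (not q -> not r) holds vacuously. ✓
8: no successors, so Box Diamond not (not q -> not r) holds vacuously. ✓
Satisfying worlds: {2, 6, 8}.
So Box Diamond not (not q -> not r) fails at the other 3 worlds.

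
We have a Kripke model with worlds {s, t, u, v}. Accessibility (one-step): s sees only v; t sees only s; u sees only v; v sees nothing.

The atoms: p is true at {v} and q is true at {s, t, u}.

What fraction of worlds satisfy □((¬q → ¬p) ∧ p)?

1/4

s: successors {v}; (¬q → ¬p) ∧ p there: v:F. ✗
t: successors {s}; (¬q → ¬p) ∧ p there: s:F. ✗
u: successors {v}; (¬q → ¬p) ∧ p there: v:F. ✗
v: no successors, so □((¬q → ¬p) ∧ p) holds vacuously. ✓
That's 1 of 4 worlds, so 1/4.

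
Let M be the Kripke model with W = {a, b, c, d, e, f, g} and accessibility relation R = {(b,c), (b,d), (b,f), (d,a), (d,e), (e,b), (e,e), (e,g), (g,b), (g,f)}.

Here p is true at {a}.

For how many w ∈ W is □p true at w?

a: no successors, so □p holds vacuously. ✓
b: successors {c, d, f}; p there: c:F, d:F, f:F. ✗
c: no successors, so □p holds vacuously. ✓
d: successors {a, e}; p there: a:T, e:F. ✗
e: successors {b, e, g}; p there: b:F, e:F, g:F. ✗
f: no successors, so □p holds vacuously. ✓
g: successors {b, f}; p there: b:F, f:F. ✗
Satisfying worlds: {a, c, f}.

3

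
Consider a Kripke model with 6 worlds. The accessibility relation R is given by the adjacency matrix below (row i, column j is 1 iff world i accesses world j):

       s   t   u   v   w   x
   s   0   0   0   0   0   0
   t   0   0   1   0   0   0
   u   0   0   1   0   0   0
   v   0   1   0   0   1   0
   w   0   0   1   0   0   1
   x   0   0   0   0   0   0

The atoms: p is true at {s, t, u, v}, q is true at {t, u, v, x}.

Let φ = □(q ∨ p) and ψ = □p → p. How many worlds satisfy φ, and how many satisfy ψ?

5 and 5

For □(q ∨ p):
s: no successors, so □(q ∨ p) holds vacuously. ✓
t: successors {u}; q ∨ p there: u:T. ✓
u: successors {u}; q ∨ p there: u:T. ✓
v: successors {t, w}; q ∨ p there: t:T, w:F. ✗
w: successors {u, x}; q ∨ p there: u:T, x:T. ✓
x: no successors, so □(q ∨ p) holds vacuously. ✓
— 5 worlds.
For □p → p:
s: □p is T, p is T. ✓
t: □p is T, p is T. ✓
u: □p is T, p is T. ✓
v: □p is F, p is T. ✓
w: □p is F, p is F. ✓
x: □p is T, p is F. ✗
— 5 worlds.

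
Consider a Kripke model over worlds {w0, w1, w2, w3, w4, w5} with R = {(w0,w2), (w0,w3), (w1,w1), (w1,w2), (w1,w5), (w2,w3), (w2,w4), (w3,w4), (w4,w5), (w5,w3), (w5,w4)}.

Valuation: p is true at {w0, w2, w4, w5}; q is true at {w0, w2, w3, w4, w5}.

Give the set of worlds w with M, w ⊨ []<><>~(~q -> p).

w0: successors {w2, w3}; <><>~(~q -> p) there: w2:F, w3:F. ✗
w1: successors {w1, w2, w5}; <><>~(~q -> p) there: w1:T, w2:F, w5:F. ✗
w2: successors {w3, w4}; <><>~(~q -> p) there: w3:F, w4:F. ✗
w3: successors {w4}; <><>~(~q -> p) there: w4:F. ✗
w4: successors {w5}; <><>~(~q -> p) there: w5:F. ✗
w5: successors {w3, w4}; <><>~(~q -> p) there: w3:F, w4:F. ✗

∅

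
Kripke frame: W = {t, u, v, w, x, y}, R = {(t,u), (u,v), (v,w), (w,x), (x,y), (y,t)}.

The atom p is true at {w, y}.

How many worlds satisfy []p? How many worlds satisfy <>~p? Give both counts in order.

For []p:
t: successors {u}; p there: u:F. ✗
u: successors {v}; p there: v:F. ✗
v: successors {w}; p there: w:T. ✓
w: successors {x}; p there: x:F. ✗
x: successors {y}; p there: y:T. ✓
y: successors {t}; p there: t:F. ✗
— 2 worlds.
For <>~p:
t: successors {u}; ~p there: u:T. ✓
u: successors {v}; ~p there: v:T. ✓
v: successors {w}; ~p there: w:F. ✗
w: successors {x}; ~p there: x:T. ✓
x: successors {y}; ~p there: y:F. ✗
y: successors {t}; ~p there: t:T. ✓
— 4 worlds.

2 and 4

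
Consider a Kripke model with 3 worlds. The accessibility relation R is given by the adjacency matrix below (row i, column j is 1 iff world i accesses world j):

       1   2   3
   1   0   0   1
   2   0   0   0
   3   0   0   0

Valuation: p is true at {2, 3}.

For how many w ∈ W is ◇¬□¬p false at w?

1: successors {3}; ¬□¬p there: 3:F. ✗
2: no successors, so ◇¬□¬p fails. ✗
3: no successors, so ◇¬□¬p fails. ✗
Satisfying worlds: ∅.
So ◇¬□¬p fails at the other 3 worlds.

3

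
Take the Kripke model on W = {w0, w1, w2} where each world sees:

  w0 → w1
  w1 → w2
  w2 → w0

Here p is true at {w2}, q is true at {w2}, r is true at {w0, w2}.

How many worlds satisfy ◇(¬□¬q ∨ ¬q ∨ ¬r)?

2

w0: successors {w1}; ¬□¬q ∨ ¬q ∨ ¬r there: w1:T. ✓
w1: successors {w2}; ¬□¬q ∨ ¬q ∨ ¬r there: w2:F. ✗
w2: successors {w0}; ¬□¬q ∨ ¬q ∨ ¬r there: w0:T. ✓
Satisfying worlds: {w0, w2}.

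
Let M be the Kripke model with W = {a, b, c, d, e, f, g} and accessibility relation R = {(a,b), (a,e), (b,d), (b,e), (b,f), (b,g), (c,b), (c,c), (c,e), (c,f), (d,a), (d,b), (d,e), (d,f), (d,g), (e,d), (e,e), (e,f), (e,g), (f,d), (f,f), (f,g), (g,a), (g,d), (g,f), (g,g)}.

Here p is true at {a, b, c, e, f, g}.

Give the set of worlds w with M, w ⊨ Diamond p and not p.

a: Diamond p is T, not p is F. ✗
b: Diamond p is T, not p is F. ✗
c: Diamond p is T, not p is F. ✗
d: Diamond p is T, not p is T. ✓
e: Diamond p is T, not p is F. ✗
f: Diamond p is T, not p is F. ✗
g: Diamond p is T, not p is F. ✗

{d}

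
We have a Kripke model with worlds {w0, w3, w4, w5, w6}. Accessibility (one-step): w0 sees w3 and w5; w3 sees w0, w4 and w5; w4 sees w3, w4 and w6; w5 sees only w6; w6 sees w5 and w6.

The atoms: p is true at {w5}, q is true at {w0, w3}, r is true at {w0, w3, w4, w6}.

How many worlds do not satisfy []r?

w0: successors {w3, w5}; r there: w3:T, w5:F. ✗
w3: successors {w0, w4, w5}; r there: w0:T, w4:T, w5:F. ✗
w4: successors {w3, w4, w6}; r there: w3:T, w4:T, w6:T. ✓
w5: successors {w6}; r there: w6:T. ✓
w6: successors {w5, w6}; r there: w5:F, w6:T. ✗
Satisfying worlds: {w4, w5}.
So []r fails at the other 3 worlds.

3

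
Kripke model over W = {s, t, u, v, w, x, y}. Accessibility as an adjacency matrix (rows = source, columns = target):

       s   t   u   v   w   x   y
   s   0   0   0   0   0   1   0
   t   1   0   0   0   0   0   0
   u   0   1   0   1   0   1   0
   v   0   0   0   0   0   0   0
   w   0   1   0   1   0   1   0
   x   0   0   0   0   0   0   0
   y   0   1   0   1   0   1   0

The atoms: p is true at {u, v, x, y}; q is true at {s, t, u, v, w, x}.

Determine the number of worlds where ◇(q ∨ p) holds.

5

s: successors {x}; q ∨ p there: x:T. ✓
t: successors {s}; q ∨ p there: s:T. ✓
u: successors {t, v, x}; q ∨ p there: t:T, v:T, x:T. ✓
v: no successors, so ◇(q ∨ p) fails. ✗
w: successors {t, v, x}; q ∨ p there: t:T, v:T, x:T. ✓
x: no successors, so ◇(q ∨ p) fails. ✗
y: successors {t, v, x}; q ∨ p there: t:T, v:T, x:T. ✓
Satisfying worlds: {s, t, u, w, y}.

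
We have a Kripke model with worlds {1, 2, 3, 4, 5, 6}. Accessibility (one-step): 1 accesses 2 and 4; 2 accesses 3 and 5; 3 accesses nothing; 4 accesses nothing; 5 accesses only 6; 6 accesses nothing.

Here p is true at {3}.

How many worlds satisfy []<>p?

3

1: successors {2, 4}; <>p there: 2:T, 4:F. ✗
2: successors {3, 5}; <>p there: 3:F, 5:F. ✗
3: no successors, so []<>p holds vacuously. ✓
4: no successors, so []<>p holds vacuously. ✓
5: successors {6}; <>p there: 6:F. ✗
6: no successors, so []<>p holds vacuously. ✓
Satisfying worlds: {3, 4, 6}.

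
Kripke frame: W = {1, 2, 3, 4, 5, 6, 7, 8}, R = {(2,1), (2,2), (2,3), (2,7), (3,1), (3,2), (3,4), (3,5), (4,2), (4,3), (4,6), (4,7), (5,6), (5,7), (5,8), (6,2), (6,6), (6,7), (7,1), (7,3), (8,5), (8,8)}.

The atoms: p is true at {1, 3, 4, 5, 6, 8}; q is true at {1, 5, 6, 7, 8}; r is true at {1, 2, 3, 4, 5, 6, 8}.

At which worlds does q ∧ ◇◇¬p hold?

1: q is T, ◇◇¬p is F. ✗
2: q is F, ◇◇¬p is T. ✗
3: q is F, ◇◇¬p is T. ✗
4: q is F, ◇◇¬p is T. ✗
5: q is T, ◇◇¬p is T. ✓
6: q is T, ◇◇¬p is T. ✓
7: q is T, ◇◇¬p is T. ✓
8: q is T, ◇◇¬p is T. ✓

{5, 6, 7, 8}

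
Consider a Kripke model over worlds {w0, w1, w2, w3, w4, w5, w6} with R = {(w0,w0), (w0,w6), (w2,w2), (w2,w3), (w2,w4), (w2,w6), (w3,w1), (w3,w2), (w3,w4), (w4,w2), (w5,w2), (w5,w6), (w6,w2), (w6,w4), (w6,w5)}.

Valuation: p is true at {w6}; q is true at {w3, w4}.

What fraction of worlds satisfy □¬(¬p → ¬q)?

w0: successors {w0, w6}; ¬(¬p → ¬q) there: w0:F, w6:F. ✗
w1: no successors, so □¬(¬p → ¬q) holds vacuously. ✓
w2: successors {w2, w3, w4, w6}; ¬(¬p → ¬q) there: w2:F, w3:T, w4:T, w6:F. ✗
w3: successors {w1, w2, w4}; ¬(¬p → ¬q) there: w1:F, w2:F, w4:T. ✗
w4: successors {w2}; ¬(¬p → ¬q) there: w2:F. ✗
w5: successors {w2, w6}; ¬(¬p → ¬q) there: w2:F, w6:F. ✗
w6: successors {w2, w4, w5}; ¬(¬p → ¬q) there: w2:F, w4:T, w5:F. ✗
That's 1 of 7 worlds, so 1/7.

1/7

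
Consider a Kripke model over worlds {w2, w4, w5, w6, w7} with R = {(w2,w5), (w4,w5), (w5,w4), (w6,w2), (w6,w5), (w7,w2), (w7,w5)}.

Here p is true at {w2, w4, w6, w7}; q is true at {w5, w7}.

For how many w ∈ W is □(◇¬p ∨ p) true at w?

1

w2: successors {w5}; ◇¬p ∨ p there: w5:F. ✗
w4: successors {w5}; ◇¬p ∨ p there: w5:F. ✗
w5: successors {w4}; ◇¬p ∨ p there: w4:T. ✓
w6: successors {w2, w5}; ◇¬p ∨ p there: w2:T, w5:F. ✗
w7: successors {w2, w5}; ◇¬p ∨ p there: w2:T, w5:F. ✗
Satisfying worlds: {w5}.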